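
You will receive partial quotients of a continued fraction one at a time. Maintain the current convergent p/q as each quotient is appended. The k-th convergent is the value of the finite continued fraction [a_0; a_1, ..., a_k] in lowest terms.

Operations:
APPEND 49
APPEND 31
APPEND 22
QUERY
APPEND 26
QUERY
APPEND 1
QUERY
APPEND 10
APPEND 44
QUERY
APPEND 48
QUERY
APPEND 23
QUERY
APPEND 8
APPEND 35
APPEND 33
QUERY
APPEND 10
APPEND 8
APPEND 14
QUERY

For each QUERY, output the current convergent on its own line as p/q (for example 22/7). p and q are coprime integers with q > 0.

33489/683
872234/17789
905723/18472
437802139/8928868
21024432136/428788173
483999741267/9871056847
4516305842248243/92108957724995
5182105478945538923/105687779162681286

APPEND 49: p_0 = 49·1 + 0 = 49, q_0 = 49·0 + 1 = 1 → 49/1
APPEND 31: p_1 = 31·49 + 1 = 1520, q_1 = 31·1 + 0 = 31 → 1520/31
APPEND 22: p_2 = 22·1520 + 49 = 33489, q_2 = 22·31 + 1 = 683 → 33489/683
APPEND 26: p_3 = 26·33489 + 1520 = 872234, q_3 = 26·683 + 31 = 17789 → 872234/17789
APPEND 1: p_4 = 1·872234 + 33489 = 905723, q_4 = 1·17789 + 683 = 18472 → 905723/18472
APPEND 10: p_5 = 10·905723 + 872234 = 9929464, q_5 = 10·18472 + 17789 = 202509 → 9929464/202509
APPEND 44: p_6 = 44·9929464 + 905723 = 437802139, q_6 = 44·202509 + 18472 = 8928868 → 437802139/8928868
APPEND 48: p_7 = 48·437802139 + 9929464 = 21024432136, q_7 = 48·8928868 + 202509 = 428788173 → 21024432136/428788173
APPEND 23: p_8 = 23·21024432136 + 437802139 = 483999741267, q_8 = 23·428788173 + 8928868 = 9871056847 → 483999741267/9871056847
APPEND 8: p_9 = 8·483999741267 + 21024432136 = 3893022362272, q_9 = 8·9871056847 + 428788173 = 79397242949 → 3893022362272/79397242949
APPEND 35: p_10 = 35·3893022362272 + 483999741267 = 136739782420787, q_10 = 35·79397242949 + 9871056847 = 2788774560062 → 136739782420787/2788774560062
APPEND 33: p_11 = 33·136739782420787 + 3893022362272 = 4516305842248243, q_11 = 33·2788774560062 + 79397242949 = 92108957724995 → 4516305842248243/92108957724995
APPEND 10: p_12 = 10·4516305842248243 + 136739782420787 = 45299798204903217, q_12 = 10·92108957724995 + 2788774560062 = 923878351810012 → 45299798204903217/923878351810012
APPEND 8: p_13 = 8·45299798204903217 + 4516305842248243 = 366914691481473979, q_13 = 8·923878351810012 + 92108957724995 = 7483135772205091 → 366914691481473979/7483135772205091
APPEND 14: p_14 = 14·366914691481473979 + 45299798204903217 = 5182105478945538923, q_14 = 14·7483135772205091 + 923878351810012 = 105687779162681286 → 5182105478945538923/105687779162681286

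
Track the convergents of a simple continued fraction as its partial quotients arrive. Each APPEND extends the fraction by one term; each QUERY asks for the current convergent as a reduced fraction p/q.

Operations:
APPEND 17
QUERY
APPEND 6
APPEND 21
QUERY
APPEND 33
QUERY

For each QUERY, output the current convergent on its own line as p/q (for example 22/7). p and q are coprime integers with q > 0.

17/1
2180/127
72043/4197

APPEND 17: p_0 = 17·1 + 0 = 17, q_0 = 17·0 + 1 = 1 → 17/1
APPEND 6: p_1 = 6·17 + 1 = 103, q_1 = 6·1 + 0 = 6 → 103/6
APPEND 21: p_2 = 21·103 + 17 = 2180, q_2 = 21·6 + 1 = 127 → 2180/127
APPEND 33: p_3 = 33·2180 + 103 = 72043, q_3 = 33·127 + 6 = 4197 → 72043/4197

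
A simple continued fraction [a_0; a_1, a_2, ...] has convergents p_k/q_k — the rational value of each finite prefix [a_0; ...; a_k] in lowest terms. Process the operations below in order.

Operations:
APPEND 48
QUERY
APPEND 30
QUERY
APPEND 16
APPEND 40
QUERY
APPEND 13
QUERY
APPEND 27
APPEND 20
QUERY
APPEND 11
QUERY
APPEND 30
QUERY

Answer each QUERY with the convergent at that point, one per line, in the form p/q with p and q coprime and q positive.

APPEND 48: p_0 = 48·1 + 0 = 48, q_0 = 48·0 + 1 = 1 → 48/1
APPEND 30: p_1 = 30·48 + 1 = 1441, q_1 = 30·1 + 0 = 30 → 1441/30
APPEND 16: p_2 = 16·1441 + 48 = 23104, q_2 = 16·30 + 1 = 481 → 23104/481
APPEND 40: p_3 = 40·23104 + 1441 = 925601, q_3 = 40·481 + 30 = 19270 → 925601/19270
APPEND 13: p_4 = 13·925601 + 23104 = 12055917, q_4 = 13·19270 + 481 = 250991 → 12055917/250991
APPEND 27: p_5 = 27·12055917 + 925601 = 326435360, q_5 = 27·250991 + 19270 = 6796027 → 326435360/6796027
APPEND 20: p_6 = 20·326435360 + 12055917 = 6540763117, q_6 = 20·6796027 + 250991 = 136171531 → 6540763117/136171531
APPEND 11: p_7 = 11·6540763117 + 326435360 = 72274829647, q_7 = 11·136171531 + 6796027 = 1504682868 → 72274829647/1504682868
APPEND 30: p_8 = 30·72274829647 + 6540763117 = 2174785652527, q_8 = 30·1504682868 + 136171531 = 45276657571 → 2174785652527/45276657571

48/1
1441/30
925601/19270
12055917/250991
6540763117/136171531
72274829647/1504682868
2174785652527/45276657571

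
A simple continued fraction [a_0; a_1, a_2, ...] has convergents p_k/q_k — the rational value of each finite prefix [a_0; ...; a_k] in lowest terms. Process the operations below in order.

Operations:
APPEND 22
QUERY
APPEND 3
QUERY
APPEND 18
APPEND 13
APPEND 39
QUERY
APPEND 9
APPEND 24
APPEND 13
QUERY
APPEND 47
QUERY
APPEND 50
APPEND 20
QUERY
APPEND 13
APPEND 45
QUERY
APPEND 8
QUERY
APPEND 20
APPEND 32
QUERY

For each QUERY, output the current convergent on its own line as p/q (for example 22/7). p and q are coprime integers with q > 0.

22/1
67/3
626437/28057
1777834413/79626044
83694538984/3748529669
83813790211244/3753870719549
49303273779051569/2208206016582944
395519956009942337/17714635958127183
255105996563302688225/11425744241690178511

APPEND 22: p_0 = 22·1 + 0 = 22, q_0 = 22·0 + 1 = 1 → 22/1
APPEND 3: p_1 = 3·22 + 1 = 67, q_1 = 3·1 + 0 = 3 → 67/3
APPEND 18: p_2 = 18·67 + 22 = 1228, q_2 = 18·3 + 1 = 55 → 1228/55
APPEND 13: p_3 = 13·1228 + 67 = 16031, q_3 = 13·55 + 3 = 718 → 16031/718
APPEND 39: p_4 = 39·16031 + 1228 = 626437, q_4 = 39·718 + 55 = 28057 → 626437/28057
APPEND 9: p_5 = 9·626437 + 16031 = 5653964, q_5 = 9·28057 + 718 = 253231 → 5653964/253231
APPEND 24: p_6 = 24·5653964 + 626437 = 136321573, q_6 = 24·253231 + 28057 = 6105601 → 136321573/6105601
APPEND 13: p_7 = 13·136321573 + 5653964 = 1777834413, q_7 = 13·6105601 + 253231 = 79626044 → 1777834413/79626044
APPEND 47: p_8 = 47·1777834413 + 136321573 = 83694538984, q_8 = 47·79626044 + 6105601 = 3748529669 → 83694538984/3748529669
APPEND 50: p_9 = 50·83694538984 + 1777834413 = 4186504783613, q_9 = 50·3748529669 + 79626044 = 187506109494 → 4186504783613/187506109494
APPEND 20: p_10 = 20·4186504783613 + 83694538984 = 83813790211244, q_10 = 20·187506109494 + 3748529669 = 3753870719549 → 83813790211244/3753870719549
APPEND 13: p_11 = 13·83813790211244 + 4186504783613 = 1093765777529785, q_11 = 13·3753870719549 + 187506109494 = 48987825463631 → 1093765777529785/48987825463631
APPEND 45: p_12 = 45·1093765777529785 + 83813790211244 = 49303273779051569, q_12 = 45·48987825463631 + 3753870719549 = 2208206016582944 → 49303273779051569/2208206016582944
APPEND 8: p_13 = 8·49303273779051569 + 1093765777529785 = 395519956009942337, q_13 = 8·2208206016582944 + 48987825463631 = 17714635958127183 → 395519956009942337/17714635958127183
APPEND 20: p_14 = 20·395519956009942337 + 49303273779051569 = 7959702393977898309, q_14 = 20·17714635958127183 + 2208206016582944 = 356500925179126604 → 7959702393977898309/356500925179126604
APPEND 32: p_15 = 32·7959702393977898309 + 395519956009942337 = 255105996563302688225, q_15 = 32·356500925179126604 + 17714635958127183 = 11425744241690178511 → 255105996563302688225/11425744241690178511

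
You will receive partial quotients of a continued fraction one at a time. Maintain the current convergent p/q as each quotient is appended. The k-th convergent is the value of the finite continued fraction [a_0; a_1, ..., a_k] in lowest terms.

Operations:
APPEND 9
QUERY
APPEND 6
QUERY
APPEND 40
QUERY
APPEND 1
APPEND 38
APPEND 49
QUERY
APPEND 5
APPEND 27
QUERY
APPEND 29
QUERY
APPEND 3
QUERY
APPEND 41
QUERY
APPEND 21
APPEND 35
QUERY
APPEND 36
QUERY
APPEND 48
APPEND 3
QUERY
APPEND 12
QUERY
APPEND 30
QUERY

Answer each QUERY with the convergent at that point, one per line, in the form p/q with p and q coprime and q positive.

9/1
55/6
2209/241
4326073/471970
590728435/64447849
17152843221/1871357098
52049258098/5678519143
2151172425239/234690641961
1585084629009334/172931060653301
57108273314524141/6230452365519160
8285454884493028447/903934386182238103
102168240817642509466/11146447278792430217
3073332679413768312427/335297352749955144613

APPEND 9: p_0 = 9·1 + 0 = 9, q_0 = 9·0 + 1 = 1 → 9/1
APPEND 6: p_1 = 6·9 + 1 = 55, q_1 = 6·1 + 0 = 6 → 55/6
APPEND 40: p_2 = 40·55 + 9 = 2209, q_2 = 40·6 + 1 = 241 → 2209/241
APPEND 1: p_3 = 1·2209 + 55 = 2264, q_3 = 1·241 + 6 = 247 → 2264/247
APPEND 38: p_4 = 38·2264 + 2209 = 88241, q_4 = 38·247 + 241 = 9627 → 88241/9627
APPEND 49: p_5 = 49·88241 + 2264 = 4326073, q_5 = 49·9627 + 247 = 471970 → 4326073/471970
APPEND 5: p_6 = 5·4326073 + 88241 = 21718606, q_6 = 5·471970 + 9627 = 2369477 → 21718606/2369477
APPEND 27: p_7 = 27·21718606 + 4326073 = 590728435, q_7 = 27·2369477 + 471970 = 64447849 → 590728435/64447849
APPEND 29: p_8 = 29·590728435 + 21718606 = 17152843221, q_8 = 29·64447849 + 2369477 = 1871357098 → 17152843221/1871357098
APPEND 3: p_9 = 3·17152843221 + 590728435 = 52049258098, q_9 = 3·1871357098 + 64447849 = 5678519143 → 52049258098/5678519143
APPEND 41: p_10 = 41·52049258098 + 17152843221 = 2151172425239, q_10 = 41·5678519143 + 1871357098 = 234690641961 → 2151172425239/234690641961
APPEND 21: p_11 = 21·2151172425239 + 52049258098 = 45226670188117, q_11 = 21·234690641961 + 5678519143 = 4934182000324 → 45226670188117/4934182000324
APPEND 35: p_12 = 35·45226670188117 + 2151172425239 = 1585084629009334, q_12 = 35·4934182000324 + 234690641961 = 172931060653301 → 1585084629009334/172931060653301
APPEND 36: p_13 = 36·1585084629009334 + 45226670188117 = 57108273314524141, q_13 = 36·172931060653301 + 4934182000324 = 6230452365519160 → 57108273314524141/6230452365519160
APPEND 48: p_14 = 48·57108273314524141 + 1585084629009334 = 2742782203726168102, q_14 = 48·6230452365519160 + 172931060653301 = 299234644605572981 → 2742782203726168102/299234644605572981
APPEND 3: p_15 = 3·2742782203726168102 + 57108273314524141 = 8285454884493028447, q_15 = 3·299234644605572981 + 6230452365519160 = 903934386182238103 → 8285454884493028447/903934386182238103
APPEND 12: p_16 = 12·8285454884493028447 + 2742782203726168102 = 102168240817642509466, q_16 = 12·903934386182238103 + 299234644605572981 = 11146447278792430217 → 102168240817642509466/11146447278792430217
APPEND 30: p_17 = 30·102168240817642509466 + 8285454884493028447 = 3073332679413768312427, q_17 = 30·11146447278792430217 + 903934386182238103 = 335297352749955144613 → 3073332679413768312427/335297352749955144613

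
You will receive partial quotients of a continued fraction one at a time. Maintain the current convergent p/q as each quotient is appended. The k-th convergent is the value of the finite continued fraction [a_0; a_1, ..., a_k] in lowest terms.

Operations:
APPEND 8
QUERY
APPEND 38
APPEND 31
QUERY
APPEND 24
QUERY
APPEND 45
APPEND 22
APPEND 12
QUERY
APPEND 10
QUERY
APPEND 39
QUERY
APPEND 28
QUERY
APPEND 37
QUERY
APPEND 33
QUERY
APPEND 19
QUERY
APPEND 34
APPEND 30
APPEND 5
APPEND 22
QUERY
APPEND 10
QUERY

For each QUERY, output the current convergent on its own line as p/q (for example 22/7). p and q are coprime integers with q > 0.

8/1
9463/1179
227417/28334
2717184424/338535393
27397422673/3413458862
1071216668671/133463431011
30021464145461/3740389527170
1111865390050728/138527875936301
36721579335819485/4575160295425103
698821872770620943/87066573489013258
79843991157733333470217/9947803574363408404638
802036702139981264470482/99926161713998732369795

APPEND 8: p_0 = 8·1 + 0 = 8, q_0 = 8·0 + 1 = 1 → 8/1
APPEND 38: p_1 = 38·8 + 1 = 305, q_1 = 38·1 + 0 = 38 → 305/38
APPEND 31: p_2 = 31·305 + 8 = 9463, q_2 = 31·38 + 1 = 1179 → 9463/1179
APPEND 24: p_3 = 24·9463 + 305 = 227417, q_3 = 24·1179 + 38 = 28334 → 227417/28334
APPEND 45: p_4 = 45·227417 + 9463 = 10243228, q_4 = 45·28334 + 1179 = 1276209 → 10243228/1276209
APPEND 22: p_5 = 22·10243228 + 227417 = 225578433, q_5 = 22·1276209 + 28334 = 28104932 → 225578433/28104932
APPEND 12: p_6 = 12·225578433 + 10243228 = 2717184424, q_6 = 12·28104932 + 1276209 = 338535393 → 2717184424/338535393
APPEND 10: p_7 = 10·2717184424 + 225578433 = 27397422673, q_7 = 10·338535393 + 28104932 = 3413458862 → 27397422673/3413458862
APPEND 39: p_8 = 39·27397422673 + 2717184424 = 1071216668671, q_8 = 39·3413458862 + 338535393 = 133463431011 → 1071216668671/133463431011
APPEND 28: p_9 = 28·1071216668671 + 27397422673 = 30021464145461, q_9 = 28·133463431011 + 3413458862 = 3740389527170 → 30021464145461/3740389527170
APPEND 37: p_10 = 37·30021464145461 + 1071216668671 = 1111865390050728, q_10 = 37·3740389527170 + 133463431011 = 138527875936301 → 1111865390050728/138527875936301
APPEND 33: p_11 = 33·1111865390050728 + 30021464145461 = 36721579335819485, q_11 = 33·138527875936301 + 3740389527170 = 4575160295425103 → 36721579335819485/4575160295425103
APPEND 19: p_12 = 19·36721579335819485 + 1111865390050728 = 698821872770620943, q_12 = 19·4575160295425103 + 138527875936301 = 87066573489013258 → 698821872770620943/87066573489013258
APPEND 34: p_13 = 34·698821872770620943 + 36721579335819485 = 23796665253536931547, q_13 = 34·87066573489013258 + 4575160295425103 = 2964838658921875875 → 23796665253536931547/2964838658921875875
APPEND 30: p_14 = 30·23796665253536931547 + 698821872770620943 = 714598779478878567353, q_14 = 30·2964838658921875875 + 87066573489013258 = 89032226341145289508 → 714598779478878567353/89032226341145289508
APPEND 5: p_15 = 5·714598779478878567353 + 23796665253536931547 = 3596790562647929768312, q_15 = 5·89032226341145289508 + 2964838658921875875 = 448125970364648323415 → 3596790562647929768312/448125970364648323415
APPEND 22: p_16 = 22·3596790562647929768312 + 714598779478878567353 = 79843991157733333470217, q_16 = 22·448125970364648323415 + 89032226341145289508 = 9947803574363408404638 → 79843991157733333470217/9947803574363408404638
APPEND 10: p_17 = 10·79843991157733333470217 + 3596790562647929768312 = 802036702139981264470482, q_17 = 10·9947803574363408404638 + 448125970364648323415 = 99926161713998732369795 → 802036702139981264470482/99926161713998732369795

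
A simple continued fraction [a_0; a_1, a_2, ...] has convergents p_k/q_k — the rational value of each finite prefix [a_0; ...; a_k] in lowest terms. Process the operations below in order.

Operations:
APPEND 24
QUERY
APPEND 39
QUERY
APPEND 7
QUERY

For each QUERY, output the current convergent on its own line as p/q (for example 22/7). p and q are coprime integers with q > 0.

24/1
937/39
6583/274

APPEND 24: p_0 = 24·1 + 0 = 24, q_0 = 24·0 + 1 = 1 → 24/1
APPEND 39: p_1 = 39·24 + 1 = 937, q_1 = 39·1 + 0 = 39 → 937/39
APPEND 7: p_2 = 7·937 + 24 = 6583, q_2 = 7·39 + 1 = 274 → 6583/274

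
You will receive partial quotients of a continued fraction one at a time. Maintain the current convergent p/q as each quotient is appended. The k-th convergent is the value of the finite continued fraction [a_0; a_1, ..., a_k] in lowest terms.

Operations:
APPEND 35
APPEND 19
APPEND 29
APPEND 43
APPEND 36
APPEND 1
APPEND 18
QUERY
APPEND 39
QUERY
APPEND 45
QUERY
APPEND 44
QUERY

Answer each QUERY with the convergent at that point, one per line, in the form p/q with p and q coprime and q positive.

584904077/16686498
22842087253/651652909
1028478830462/29341067403
45275910627581/1291658618641

APPEND 35: p_0 = 35·1 + 0 = 35, q_0 = 35·0 + 1 = 1 → 35/1
APPEND 19: p_1 = 19·35 + 1 = 666, q_1 = 19·1 + 0 = 19 → 666/19
APPEND 29: p_2 = 29·666 + 35 = 19349, q_2 = 29·19 + 1 = 552 → 19349/552
APPEND 43: p_3 = 43·19349 + 666 = 832673, q_3 = 43·552 + 19 = 23755 → 832673/23755
APPEND 36: p_4 = 36·832673 + 19349 = 29995577, q_4 = 36·23755 + 552 = 855732 → 29995577/855732
APPEND 1: p_5 = 1·29995577 + 832673 = 30828250, q_5 = 1·855732 + 23755 = 879487 → 30828250/879487
APPEND 18: p_6 = 18·30828250 + 29995577 = 584904077, q_6 = 18·879487 + 855732 = 16686498 → 584904077/16686498
APPEND 39: p_7 = 39·584904077 + 30828250 = 22842087253, q_7 = 39·16686498 + 879487 = 651652909 → 22842087253/651652909
APPEND 45: p_8 = 45·22842087253 + 584904077 = 1028478830462, q_8 = 45·651652909 + 16686498 = 29341067403 → 1028478830462/29341067403
APPEND 44: p_9 = 44·1028478830462 + 22842087253 = 45275910627581, q_9 = 44·29341067403 + 651652909 = 1291658618641 → 45275910627581/1291658618641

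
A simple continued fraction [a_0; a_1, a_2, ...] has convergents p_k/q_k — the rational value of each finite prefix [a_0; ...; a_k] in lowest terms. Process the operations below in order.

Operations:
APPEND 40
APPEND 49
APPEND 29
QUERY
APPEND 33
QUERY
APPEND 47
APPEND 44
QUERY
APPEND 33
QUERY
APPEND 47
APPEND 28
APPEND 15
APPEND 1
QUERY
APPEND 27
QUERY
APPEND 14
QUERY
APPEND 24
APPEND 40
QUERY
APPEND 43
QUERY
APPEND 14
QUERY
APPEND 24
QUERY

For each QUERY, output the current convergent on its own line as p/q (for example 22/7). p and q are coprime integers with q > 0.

56909/1422
1879958/46975
3892137098/97253843
128528939169/3211586066
2716150235867113/67869153103361
75882825011554847/1896103904937582
1065075700397634971/26613323822229509
1026573061082589401011/25651248349360061429
44168279326185899037624/1103644294898121087245
619382483627685175927747/15476671376923055282859
14909347886390630121303552/372543757341051447875861

APPEND 40: p_0 = 40·1 + 0 = 40, q_0 = 40·0 + 1 = 1 → 40/1
APPEND 49: p_1 = 49·40 + 1 = 1961, q_1 = 49·1 + 0 = 49 → 1961/49
APPEND 29: p_2 = 29·1961 + 40 = 56909, q_2 = 29·49 + 1 = 1422 → 56909/1422
APPEND 33: p_3 = 33·56909 + 1961 = 1879958, q_3 = 33·1422 + 49 = 46975 → 1879958/46975
APPEND 47: p_4 = 47·1879958 + 56909 = 88414935, q_4 = 47·46975 + 1422 = 2209247 → 88414935/2209247
APPEND 44: p_5 = 44·88414935 + 1879958 = 3892137098, q_5 = 44·2209247 + 46975 = 97253843 → 3892137098/97253843
APPEND 33: p_6 = 33·3892137098 + 88414935 = 128528939169, q_6 = 33·97253843 + 2209247 = 3211586066 → 128528939169/3211586066
APPEND 47: p_7 = 47·128528939169 + 3892137098 = 6044752278041, q_7 = 47·3211586066 + 97253843 = 151041798945 → 6044752278041/151041798945
APPEND 28: p_8 = 28·6044752278041 + 128528939169 = 169381592724317, q_8 = 28·151041798945 + 3211586066 = 4232381956526 → 169381592724317/4232381956526
APPEND 15: p_9 = 15·169381592724317 + 6044752278041 = 2546768643142796, q_9 = 15·4232381956526 + 151041798945 = 63636771146835 → 2546768643142796/63636771146835
APPEND 1: p_10 = 1·2546768643142796 + 169381592724317 = 2716150235867113, q_10 = 1·63636771146835 + 4232381956526 = 67869153103361 → 2716150235867113/67869153103361
APPEND 27: p_11 = 27·2716150235867113 + 2546768643142796 = 75882825011554847, q_11 = 27·67869153103361 + 63636771146835 = 1896103904937582 → 75882825011554847/1896103904937582
APPEND 14: p_12 = 14·75882825011554847 + 2716150235867113 = 1065075700397634971, q_12 = 14·1896103904937582 + 67869153103361 = 26613323822229509 → 1065075700397634971/26613323822229509
APPEND 24: p_13 = 24·1065075700397634971 + 75882825011554847 = 25637699634554794151, q_13 = 24·26613323822229509 + 1896103904937582 = 640615875638445798 → 25637699634554794151/640615875638445798
APPEND 40: p_14 = 40·25637699634554794151 + 1065075700397634971 = 1026573061082589401011, q_14 = 40·640615875638445798 + 26613323822229509 = 25651248349360061429 → 1026573061082589401011/25651248349360061429
APPEND 43: p_15 = 43·1026573061082589401011 + 25637699634554794151 = 44168279326185899037624, q_15 = 43·25651248349360061429 + 640615875638445798 = 1103644294898121087245 → 44168279326185899037624/1103644294898121087245
APPEND 14: p_16 = 14·44168279326185899037624 + 1026573061082589401011 = 619382483627685175927747, q_16 = 14·1103644294898121087245 + 25651248349360061429 = 15476671376923055282859 → 619382483627685175927747/15476671376923055282859
APPEND 24: p_17 = 24·619382483627685175927747 + 44168279326185899037624 = 14909347886390630121303552, q_17 = 24·15476671376923055282859 + 1103644294898121087245 = 372543757341051447875861 → 14909347886390630121303552/372543757341051447875861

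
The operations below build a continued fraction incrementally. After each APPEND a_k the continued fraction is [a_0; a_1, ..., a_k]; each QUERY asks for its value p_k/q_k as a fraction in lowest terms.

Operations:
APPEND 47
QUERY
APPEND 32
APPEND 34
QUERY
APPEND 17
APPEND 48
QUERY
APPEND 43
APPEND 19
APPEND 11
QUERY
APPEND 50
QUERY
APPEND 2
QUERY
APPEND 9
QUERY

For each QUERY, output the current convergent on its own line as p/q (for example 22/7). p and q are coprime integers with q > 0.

47/1
51217/1089
41916529/891249
379150499429/8061676659
18991829263858/403813226987
38362809027145/815688130633
364257110508163/7745006402684

APPEND 47: p_0 = 47·1 + 0 = 47, q_0 = 47·0 + 1 = 1 → 47/1
APPEND 32: p_1 = 32·47 + 1 = 1505, q_1 = 32·1 + 0 = 32 → 1505/32
APPEND 34: p_2 = 34·1505 + 47 = 51217, q_2 = 34·32 + 1 = 1089 → 51217/1089
APPEND 17: p_3 = 17·51217 + 1505 = 872194, q_3 = 17·1089 + 32 = 18545 → 872194/18545
APPEND 48: p_4 = 48·872194 + 51217 = 41916529, q_4 = 48·18545 + 1089 = 891249 → 41916529/891249
APPEND 43: p_5 = 43·41916529 + 872194 = 1803282941, q_5 = 43·891249 + 18545 = 38342252 → 1803282941/38342252
APPEND 19: p_6 = 19·1803282941 + 41916529 = 34304292408, q_6 = 19·38342252 + 891249 = 729394037 → 34304292408/729394037
APPEND 11: p_7 = 11·34304292408 + 1803282941 = 379150499429, q_7 = 11·729394037 + 38342252 = 8061676659 → 379150499429/8061676659
APPEND 50: p_8 = 50·379150499429 + 34304292408 = 18991829263858, q_8 = 50·8061676659 + 729394037 = 403813226987 → 18991829263858/403813226987
APPEND 2: p_9 = 2·18991829263858 + 379150499429 = 38362809027145, q_9 = 2·403813226987 + 8061676659 = 815688130633 → 38362809027145/815688130633
APPEND 9: p_10 = 9·38362809027145 + 18991829263858 = 364257110508163, q_10 = 9·815688130633 + 403813226987 = 7745006402684 → 364257110508163/7745006402684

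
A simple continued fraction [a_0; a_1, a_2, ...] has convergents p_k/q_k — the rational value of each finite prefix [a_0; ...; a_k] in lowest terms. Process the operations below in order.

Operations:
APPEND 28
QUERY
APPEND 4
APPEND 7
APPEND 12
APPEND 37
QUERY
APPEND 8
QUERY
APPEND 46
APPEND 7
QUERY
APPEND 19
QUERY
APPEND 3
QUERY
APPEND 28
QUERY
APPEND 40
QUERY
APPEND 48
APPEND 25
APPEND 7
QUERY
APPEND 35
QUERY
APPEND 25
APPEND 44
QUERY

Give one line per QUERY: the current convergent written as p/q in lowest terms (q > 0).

APPEND 28: p_0 = 28·1 + 0 = 28, q_0 = 28·0 + 1 = 1 → 28/1
APPEND 4: p_1 = 4·28 + 1 = 113, q_1 = 4·1 + 0 = 4 → 113/4
APPEND 7: p_2 = 7·113 + 28 = 819, q_2 = 7·4 + 1 = 29 → 819/29
APPEND 12: p_3 = 12·819 + 113 = 9941, q_3 = 12·29 + 4 = 352 → 9941/352
APPEND 37: p_4 = 37·9941 + 819 = 368636, q_4 = 37·352 + 29 = 13053 → 368636/13053
APPEND 8: p_5 = 8·368636 + 9941 = 2959029, q_5 = 8·13053 + 352 = 104776 → 2959029/104776
APPEND 46: p_6 = 46·2959029 + 368636 = 136483970, q_6 = 46·104776 + 13053 = 4832749 → 136483970/4832749
APPEND 7: p_7 = 7·136483970 + 2959029 = 958346819, q_7 = 7·4832749 + 104776 = 33934019 → 958346819/33934019
APPEND 19: p_8 = 19·958346819 + 136483970 = 18345073531, q_8 = 19·33934019 + 4832749 = 649579110 → 18345073531/649579110
APPEND 3: p_9 = 3·18345073531 + 958346819 = 55993567412, q_9 = 3·649579110 + 33934019 = 1982671349 → 55993567412/1982671349
APPEND 28: p_10 = 28·55993567412 + 18345073531 = 1586164961067, q_10 = 28·1982671349 + 649579110 = 56164376882 → 1586164961067/56164376882
APPEND 40: p_11 = 40·1586164961067 + 55993567412 = 63502592010092, q_11 = 40·56164376882 + 1982671349 = 2248557746629 → 63502592010092/2248557746629
APPEND 48: p_12 = 48·63502592010092 + 1586164961067 = 3049710581445483, q_12 = 48·2248557746629 + 56164376882 = 107986936215074 → 3049710581445483/107986936215074
APPEND 25: p_13 = 25·3049710581445483 + 63502592010092 = 76306267128147167, q_13 = 25·107986936215074 + 2248557746629 = 2701921963123479 → 76306267128147167/2701921963123479
APPEND 7: p_14 = 7·76306267128147167 + 3049710581445483 = 537193580478475652, q_14 = 7·2701921963123479 + 107986936215074 = 19021440678079427 → 537193580478475652/19021440678079427
APPEND 35: p_15 = 35·537193580478475652 + 76306267128147167 = 18878081583874794987, q_15 = 35·19021440678079427 + 2701921963123479 = 668452345695903424 → 18878081583874794987/668452345695903424
APPEND 25: p_16 = 25·18878081583874794987 + 537193580478475652 = 472489233177348350327, q_16 = 25·668452345695903424 + 19021440678079427 = 16730330083075665027 → 472489233177348350327/16730330083075665027
APPEND 44: p_17 = 44·472489233177348350327 + 18878081583874794987 = 20808404341387202209375, q_17 = 44·16730330083075665027 + 668452345695903424 = 736802976001025164612 → 20808404341387202209375/736802976001025164612

28/1
368636/13053
2959029/104776
958346819/33934019
18345073531/649579110
55993567412/1982671349
1586164961067/56164376882
63502592010092/2248557746629
537193580478475652/19021440678079427
18878081583874794987/668452345695903424
20808404341387202209375/736802976001025164612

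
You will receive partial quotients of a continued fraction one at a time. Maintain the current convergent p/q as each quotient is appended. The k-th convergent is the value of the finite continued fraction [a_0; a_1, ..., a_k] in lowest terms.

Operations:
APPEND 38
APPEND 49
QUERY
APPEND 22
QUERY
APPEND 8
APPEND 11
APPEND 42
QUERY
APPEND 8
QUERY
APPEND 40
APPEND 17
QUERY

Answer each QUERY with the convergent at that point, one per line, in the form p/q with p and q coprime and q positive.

1863/49
41024/1079
154538473/4064621
1239979413/32613538
847053134294/22278917935

APPEND 38: p_0 = 38·1 + 0 = 38, q_0 = 38·0 + 1 = 1 → 38/1
APPEND 49: p_1 = 49·38 + 1 = 1863, q_1 = 49·1 + 0 = 49 → 1863/49
APPEND 22: p_2 = 22·1863 + 38 = 41024, q_2 = 22·49 + 1 = 1079 → 41024/1079
APPEND 8: p_3 = 8·41024 + 1863 = 330055, q_3 = 8·1079 + 49 = 8681 → 330055/8681
APPEND 11: p_4 = 11·330055 + 41024 = 3671629, q_4 = 11·8681 + 1079 = 96570 → 3671629/96570
APPEND 42: p_5 = 42·3671629 + 330055 = 154538473, q_5 = 42·96570 + 8681 = 4064621 → 154538473/4064621
APPEND 8: p_6 = 8·154538473 + 3671629 = 1239979413, q_6 = 8·4064621 + 96570 = 32613538 → 1239979413/32613538
APPEND 40: p_7 = 40·1239979413 + 154538473 = 49753714993, q_7 = 40·32613538 + 4064621 = 1308606141 → 49753714993/1308606141
APPEND 17: p_8 = 17·49753714993 + 1239979413 = 847053134294, q_8 = 17·1308606141 + 32613538 = 22278917935 → 847053134294/22278917935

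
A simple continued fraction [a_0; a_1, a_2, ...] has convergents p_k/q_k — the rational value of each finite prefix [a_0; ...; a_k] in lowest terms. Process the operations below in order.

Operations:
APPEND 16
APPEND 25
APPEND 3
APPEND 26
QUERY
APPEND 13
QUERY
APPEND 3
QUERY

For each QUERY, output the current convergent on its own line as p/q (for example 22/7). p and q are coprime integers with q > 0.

32095/2001
418454/26089
1287457/80268

APPEND 16: p_0 = 16·1 + 0 = 16, q_0 = 16·0 + 1 = 1 → 16/1
APPEND 25: p_1 = 25·16 + 1 = 401, q_1 = 25·1 + 0 = 25 → 401/25
APPEND 3: p_2 = 3·401 + 16 = 1219, q_2 = 3·25 + 1 = 76 → 1219/76
APPEND 26: p_3 = 26·1219 + 401 = 32095, q_3 = 26·76 + 25 = 2001 → 32095/2001
APPEND 13: p_4 = 13·32095 + 1219 = 418454, q_4 = 13·2001 + 76 = 26089 → 418454/26089
APPEND 3: p_5 = 3·418454 + 32095 = 1287457, q_5 = 3·26089 + 2001 = 80268 → 1287457/80268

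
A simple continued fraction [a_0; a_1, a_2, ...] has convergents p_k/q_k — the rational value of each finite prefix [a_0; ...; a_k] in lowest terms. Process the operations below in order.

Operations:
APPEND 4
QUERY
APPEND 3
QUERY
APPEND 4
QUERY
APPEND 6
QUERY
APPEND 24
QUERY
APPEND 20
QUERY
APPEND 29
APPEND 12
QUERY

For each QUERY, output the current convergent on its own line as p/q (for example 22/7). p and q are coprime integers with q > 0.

APPEND 4: p_0 = 4·1 + 0 = 4, q_0 = 4·0 + 1 = 1 → 4/1
APPEND 3: p_1 = 3·4 + 1 = 13, q_1 = 3·1 + 0 = 3 → 13/3
APPEND 4: p_2 = 4·13 + 4 = 56, q_2 = 4·3 + 1 = 13 → 56/13
APPEND 6: p_3 = 6·56 + 13 = 349, q_3 = 6·13 + 3 = 81 → 349/81
APPEND 24: p_4 = 24·349 + 56 = 8432, q_4 = 24·81 + 13 = 1957 → 8432/1957
APPEND 20: p_5 = 20·8432 + 349 = 168989, q_5 = 20·1957 + 81 = 39221 → 168989/39221
APPEND 29: p_6 = 29·168989 + 8432 = 4909113, q_6 = 29·39221 + 1957 = 1139366 → 4909113/1139366
APPEND 12: p_7 = 12·4909113 + 168989 = 59078345, q_7 = 12·1139366 + 39221 = 13711613 → 59078345/13711613

4/1
13/3
56/13
349/81
8432/1957
168989/39221
59078345/13711613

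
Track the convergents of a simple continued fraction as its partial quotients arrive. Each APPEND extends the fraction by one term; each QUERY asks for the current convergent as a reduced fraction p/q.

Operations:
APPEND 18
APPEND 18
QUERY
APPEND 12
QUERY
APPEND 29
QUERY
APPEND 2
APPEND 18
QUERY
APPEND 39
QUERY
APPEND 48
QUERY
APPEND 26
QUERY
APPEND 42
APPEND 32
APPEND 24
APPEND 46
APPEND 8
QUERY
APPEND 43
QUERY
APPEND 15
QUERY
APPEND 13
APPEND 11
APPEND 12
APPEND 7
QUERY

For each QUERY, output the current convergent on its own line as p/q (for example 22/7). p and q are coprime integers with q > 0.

APPEND 18: p_0 = 18·1 + 0 = 18, q_0 = 18·0 + 1 = 1 → 18/1
APPEND 18: p_1 = 18·18 + 1 = 325, q_1 = 18·1 + 0 = 18 → 325/18
APPEND 12: p_2 = 12·325 + 18 = 3918, q_2 = 12·18 + 1 = 217 → 3918/217
APPEND 29: p_3 = 29·3918 + 325 = 113947, q_3 = 29·217 + 18 = 6311 → 113947/6311
APPEND 2: p_4 = 2·113947 + 3918 = 231812, q_4 = 2·6311 + 217 = 12839 → 231812/12839
APPEND 18: p_5 = 18·231812 + 113947 = 4286563, q_5 = 18·12839 + 6311 = 237413 → 4286563/237413
APPEND 39: p_6 = 39·4286563 + 231812 = 167407769, q_6 = 39·237413 + 12839 = 9271946 → 167407769/9271946
APPEND 48: p_7 = 48·167407769 + 4286563 = 8039859475, q_7 = 48·9271946 + 237413 = 445290821 → 8039859475/445290821
APPEND 26: p_8 = 26·8039859475 + 167407769 = 209203754119, q_8 = 26·445290821 + 9271946 = 11586833292 → 209203754119/11586833292
APPEND 42: p_9 = 42·209203754119 + 8039859475 = 8794597532473, q_9 = 42·11586833292 + 445290821 = 487092289085 → 8794597532473/487092289085
APPEND 32: p_10 = 32·8794597532473 + 209203754119 = 281636324793255, q_10 = 32·487092289085 + 11586833292 = 15598540084012 → 281636324793255/15598540084012
APPEND 24: p_11 = 24·281636324793255 + 8794597532473 = 6768066392570593, q_11 = 24·15598540084012 + 487092289085 = 374852054305373 → 6768066392570593/374852054305373
APPEND 46: p_12 = 46·6768066392570593 + 281636324793255 = 311612690383040533, q_12 = 46·374852054305373 + 15598540084012 = 17258793038131170 → 311612690383040533/17258793038131170
APPEND 8: p_13 = 8·311612690383040533 + 6768066392570593 = 2499669589456894857, q_13 = 8·17258793038131170 + 374852054305373 = 138445196359354733 → 2499669589456894857/138445196359354733
APPEND 43: p_14 = 43·2499669589456894857 + 311612690383040533 = 107797405037029519384, q_14 = 43·138445196359354733 + 17258793038131170 = 5970402236490384689 → 107797405037029519384/5970402236490384689
APPEND 15: p_15 = 15·107797405037029519384 + 2499669589456894857 = 1619460745144899685617, q_15 = 15·5970402236490384689 + 138445196359354733 = 89694478743715125068 → 1619460745144899685617/89694478743715125068
APPEND 13: p_16 = 13·1619460745144899685617 + 107797405037029519384 = 21160787091920725432405, q_16 = 13·89694478743715125068 + 5970402236490384689 = 1171998625904787010573 → 21160787091920725432405/1171998625904787010573
APPEND 11: p_17 = 11·21160787091920725432405 + 1619460745144899685617 = 234388118756272879442072, q_17 = 11·1171998625904787010573 + 89694478743715125068 = 12981679363696372241371 → 234388118756272879442072/12981679363696372241371
APPEND 12: p_18 = 12·234388118756272879442072 + 21160787091920725432405 = 2833818212167195278737269, q_18 = 12·12981679363696372241371 + 1171998625904787010573 = 156952150990261253907025 → 2833818212167195278737269/156952150990261253907025
APPEND 7: p_19 = 7·2833818212167195278737269 + 234388118756272879442072 = 20071115603926639830602955, q_19 = 7·156952150990261253907025 + 12981679363696372241371 = 1111646736295525149590546 → 20071115603926639830602955/1111646736295525149590546

325/18
3918/217
113947/6311
4286563/237413
167407769/9271946
8039859475/445290821
209203754119/11586833292
2499669589456894857/138445196359354733
107797405037029519384/5970402236490384689
1619460745144899685617/89694478743715125068
20071115603926639830602955/1111646736295525149590546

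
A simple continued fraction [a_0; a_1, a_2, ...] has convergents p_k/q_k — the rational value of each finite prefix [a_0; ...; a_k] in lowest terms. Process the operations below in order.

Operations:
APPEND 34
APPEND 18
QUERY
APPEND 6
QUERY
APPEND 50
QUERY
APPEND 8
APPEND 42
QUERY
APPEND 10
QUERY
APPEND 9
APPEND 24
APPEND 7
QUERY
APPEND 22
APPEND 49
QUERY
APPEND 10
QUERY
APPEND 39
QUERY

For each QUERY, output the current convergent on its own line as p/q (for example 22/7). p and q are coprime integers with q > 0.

APPEND 34: p_0 = 34·1 + 0 = 34, q_0 = 34·0 + 1 = 1 → 34/1
APPEND 18: p_1 = 18·34 + 1 = 613, q_1 = 18·1 + 0 = 18 → 613/18
APPEND 6: p_2 = 6·613 + 34 = 3712, q_2 = 6·18 + 1 = 109 → 3712/109
APPEND 50: p_3 = 50·3712 + 613 = 186213, q_3 = 50·109 + 18 = 5468 → 186213/5468
APPEND 8: p_4 = 8·186213 + 3712 = 1493416, q_4 = 8·5468 + 109 = 43853 → 1493416/43853
APPEND 42: p_5 = 42·1493416 + 186213 = 62909685, q_5 = 42·43853 + 5468 = 1847294 → 62909685/1847294
APPEND 10: p_6 = 10·62909685 + 1493416 = 630590266, q_6 = 10·1847294 + 43853 = 18516793 → 630590266/18516793
APPEND 9: p_7 = 9·630590266 + 62909685 = 5738222079, q_7 = 9·18516793 + 1847294 = 168498431 → 5738222079/168498431
APPEND 24: p_8 = 24·5738222079 + 630590266 = 138347920162, q_8 = 24·168498431 + 18516793 = 4062479137 → 138347920162/4062479137
APPEND 7: p_9 = 7·138347920162 + 5738222079 = 974173663213, q_9 = 7·4062479137 + 168498431 = 28605852390 → 974173663213/28605852390
APPEND 22: p_10 = 22·974173663213 + 138347920162 = 21570168510848, q_10 = 22·28605852390 + 4062479137 = 633391231717 → 21570168510848/633391231717
APPEND 49: p_11 = 49·21570168510848 + 974173663213 = 1057912430694765, q_11 = 49·633391231717 + 28605852390 = 31064776206523 → 1057912430694765/31064776206523
APPEND 10: p_12 = 10·1057912430694765 + 21570168510848 = 10600694475458498, q_12 = 10·31064776206523 + 633391231717 = 311281153296947 → 10600694475458498/311281153296947
APPEND 39: p_13 = 39·10600694475458498 + 1057912430694765 = 414484996973576187, q_13 = 39·311281153296947 + 31064776206523 = 12171029754787456 → 414484996973576187/12171029754787456

613/18
3712/109
186213/5468
62909685/1847294
630590266/18516793
974173663213/28605852390
1057912430694765/31064776206523
10600694475458498/311281153296947
414484996973576187/12171029754787456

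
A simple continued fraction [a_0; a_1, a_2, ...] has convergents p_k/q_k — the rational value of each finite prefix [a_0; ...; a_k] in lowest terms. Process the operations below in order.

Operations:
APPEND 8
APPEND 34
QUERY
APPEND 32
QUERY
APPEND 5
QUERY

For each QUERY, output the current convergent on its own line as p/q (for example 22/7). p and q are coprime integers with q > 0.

APPEND 8: p_0 = 8·1 + 0 = 8, q_0 = 8·0 + 1 = 1 → 8/1
APPEND 34: p_1 = 34·8 + 1 = 273, q_1 = 34·1 + 0 = 34 → 273/34
APPEND 32: p_2 = 32·273 + 8 = 8744, q_2 = 32·34 + 1 = 1089 → 8744/1089
APPEND 5: p_3 = 5·8744 + 273 = 43993, q_3 = 5·1089 + 34 = 5479 → 43993/5479

273/34
8744/1089
43993/5479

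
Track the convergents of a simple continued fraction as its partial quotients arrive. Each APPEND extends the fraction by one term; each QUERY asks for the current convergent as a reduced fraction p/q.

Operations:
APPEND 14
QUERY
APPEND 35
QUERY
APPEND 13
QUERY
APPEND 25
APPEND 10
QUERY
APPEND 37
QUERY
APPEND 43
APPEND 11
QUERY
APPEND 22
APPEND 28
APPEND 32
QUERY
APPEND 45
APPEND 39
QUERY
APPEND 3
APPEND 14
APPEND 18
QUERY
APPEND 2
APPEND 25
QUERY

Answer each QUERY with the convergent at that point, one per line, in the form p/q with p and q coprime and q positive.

14/1
491/35
6397/456
1610557/114806
59751025/4259257
28339701977/2020150684
562468650732286/40094685202673
988379696362424911/70455078224842724
774379171730297956722/55200390417511230725
40564710958237343403397/2891591049724237003425

APPEND 14: p_0 = 14·1 + 0 = 14, q_0 = 14·0 + 1 = 1 → 14/1
APPEND 35: p_1 = 35·14 + 1 = 491, q_1 = 35·1 + 0 = 35 → 491/35
APPEND 13: p_2 = 13·491 + 14 = 6397, q_2 = 13·35 + 1 = 456 → 6397/456
APPEND 25: p_3 = 25·6397 + 491 = 160416, q_3 = 25·456 + 35 = 11435 → 160416/11435
APPEND 10: p_4 = 10·160416 + 6397 = 1610557, q_4 = 10·11435 + 456 = 114806 → 1610557/114806
APPEND 37: p_5 = 37·1610557 + 160416 = 59751025, q_5 = 37·114806 + 11435 = 4259257 → 59751025/4259257
APPEND 43: p_6 = 43·59751025 + 1610557 = 2570904632, q_6 = 43·4259257 + 114806 = 183262857 → 2570904632/183262857
APPEND 11: p_7 = 11·2570904632 + 59751025 = 28339701977, q_7 = 11·183262857 + 4259257 = 2020150684 → 28339701977/2020150684
APPEND 22: p_8 = 22·28339701977 + 2570904632 = 626044348126, q_8 = 22·2020150684 + 183262857 = 44626577905 → 626044348126/44626577905
APPEND 28: p_9 = 28·626044348126 + 28339701977 = 17557581449505, q_9 = 28·44626577905 + 2020150684 = 1251564332024 → 17557581449505/1251564332024
APPEND 32: p_10 = 32·17557581449505 + 626044348126 = 562468650732286, q_10 = 32·1251564332024 + 44626577905 = 40094685202673 → 562468650732286/40094685202673
APPEND 45: p_11 = 45·562468650732286 + 17557581449505 = 25328646864402375, q_11 = 45·40094685202673 + 1251564332024 = 1805512398452309 → 25328646864402375/1805512398452309
APPEND 39: p_12 = 39·25328646864402375 + 562468650732286 = 988379696362424911, q_12 = 39·1805512398452309 + 40094685202673 = 70455078224842724 → 988379696362424911/70455078224842724
APPEND 3: p_13 = 3·988379696362424911 + 25328646864402375 = 2990467735951677108, q_13 = 3·70455078224842724 + 1805512398452309 = 213170747072980481 → 2990467735951677108/213170747072980481
APPEND 14: p_14 = 14·2990467735951677108 + 988379696362424911 = 42854927999685904423, q_14 = 14·213170747072980481 + 70455078224842724 = 3054845537246569458 → 42854927999685904423/3054845537246569458
APPEND 18: p_15 = 18·42854927999685904423 + 2990467735951677108 = 774379171730297956722, q_15 = 18·3054845537246569458 + 213170747072980481 = 55200390417511230725 → 774379171730297956722/55200390417511230725
APPEND 2: p_16 = 2·774379171730297956722 + 42854927999685904423 = 1591613271460281817867, q_16 = 2·55200390417511230725 + 3054845537246569458 = 113455626372269030908 → 1591613271460281817867/113455626372269030908
APPEND 25: p_17 = 25·1591613271460281817867 + 774379171730297956722 = 40564710958237343403397, q_17 = 25·113455626372269030908 + 55200390417511230725 = 2891591049724237003425 → 40564710958237343403397/2891591049724237003425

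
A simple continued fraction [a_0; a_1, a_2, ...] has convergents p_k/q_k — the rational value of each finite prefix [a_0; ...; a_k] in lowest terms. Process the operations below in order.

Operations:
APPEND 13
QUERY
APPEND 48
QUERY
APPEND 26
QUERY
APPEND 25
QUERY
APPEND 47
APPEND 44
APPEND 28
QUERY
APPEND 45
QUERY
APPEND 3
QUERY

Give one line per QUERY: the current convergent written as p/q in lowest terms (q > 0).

13/1
625/48
16263/1249
407200/31273
23629101079/1814717284
1064152760927/81727036573
3216087383860/246995827003

APPEND 13: p_0 = 13·1 + 0 = 13, q_0 = 13·0 + 1 = 1 → 13/1
APPEND 48: p_1 = 48·13 + 1 = 625, q_1 = 48·1 + 0 = 48 → 625/48
APPEND 26: p_2 = 26·625 + 13 = 16263, q_2 = 26·48 + 1 = 1249 → 16263/1249
APPEND 25: p_3 = 25·16263 + 625 = 407200, q_3 = 25·1249 + 48 = 31273 → 407200/31273
APPEND 47: p_4 = 47·407200 + 16263 = 19154663, q_4 = 47·31273 + 1249 = 1471080 → 19154663/1471080
APPEND 44: p_5 = 44·19154663 + 407200 = 843212372, q_5 = 44·1471080 + 31273 = 64758793 → 843212372/64758793
APPEND 28: p_6 = 28·843212372 + 19154663 = 23629101079, q_6 = 28·64758793 + 1471080 = 1814717284 → 23629101079/1814717284
APPEND 45: p_7 = 45·23629101079 + 843212372 = 1064152760927, q_7 = 45·1814717284 + 64758793 = 81727036573 → 1064152760927/81727036573
APPEND 3: p_8 = 3·1064152760927 + 23629101079 = 3216087383860, q_8 = 3·81727036573 + 1814717284 = 246995827003 → 3216087383860/246995827003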